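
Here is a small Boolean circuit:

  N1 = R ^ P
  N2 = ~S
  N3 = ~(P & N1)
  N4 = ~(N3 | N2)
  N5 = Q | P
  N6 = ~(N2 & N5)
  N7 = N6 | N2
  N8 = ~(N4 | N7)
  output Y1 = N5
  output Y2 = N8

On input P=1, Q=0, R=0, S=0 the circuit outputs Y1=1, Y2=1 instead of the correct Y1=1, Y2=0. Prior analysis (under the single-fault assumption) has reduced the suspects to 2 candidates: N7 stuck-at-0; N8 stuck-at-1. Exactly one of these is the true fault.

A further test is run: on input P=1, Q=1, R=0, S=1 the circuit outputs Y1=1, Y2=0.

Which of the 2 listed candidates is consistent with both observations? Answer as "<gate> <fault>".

N7 stuck-at-0

Evaluate each candidate on input P=1, Q=1, R=0, S=1:
  N7 stuck-at-0: N1=1, N2=0, N3=0, N4=1, N5=1, N6=1, N7=0 [stuck-at-0], N8=0 → Y1=1, Y2=0 — matches
  N8 stuck-at-1: N1=1, N2=0, N3=0, N4=1, N5=1, N6=1, N7=1, N8=1 [stuck-at-1] → Y1=1, Y2=1 — eliminated
Only N7 stuck-at-0 reproduces the observed Y1=1, Y2=0.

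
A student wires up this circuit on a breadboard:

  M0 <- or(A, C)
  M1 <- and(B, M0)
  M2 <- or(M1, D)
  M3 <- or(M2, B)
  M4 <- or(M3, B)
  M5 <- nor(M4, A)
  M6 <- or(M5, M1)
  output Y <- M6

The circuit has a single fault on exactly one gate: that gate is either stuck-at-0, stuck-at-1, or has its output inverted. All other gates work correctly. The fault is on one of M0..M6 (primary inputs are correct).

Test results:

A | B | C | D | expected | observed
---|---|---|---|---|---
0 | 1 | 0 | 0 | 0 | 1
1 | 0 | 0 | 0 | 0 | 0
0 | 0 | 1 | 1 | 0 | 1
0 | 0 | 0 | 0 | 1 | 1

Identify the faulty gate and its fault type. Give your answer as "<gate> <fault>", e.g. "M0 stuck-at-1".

M4 stuck-at-0

Fault-free values for test 1 (A=0, B=1, C=0, D=0): M0=0, M1=0, M2=0, M3=1, M4=1, M5=0, M6=0, giving Y=0. Observed 1.
Test 1: faults giving observed 1 are {M0 stuck-at-1, M0 inverted output, M1 stuck-at-1, M1 inverted output, M4 stuck-at-0, M4 inverted output, M5 stuck-at-1, M5 inverted output, M6 stuck-at-1, M6 inverted output}.
Test 2 (A=1, B=0, C=0, D=0): fault-free M0=1, M1=0, M2=0, M3=0, M4=0, M5=0, M6=0 → 0; observed 0. Eliminates M1 stuck-at-1, M1 inverted output, M5 stuck-at-1, M5 inverted output, M6 stuck-at-1, M6 inverted output.
Test 3 (A=0, B=0, C=1, D=1): fault-free M0=1, M1=0, M2=1, M3=1, M4=1, M5=0, M6=0 → 0; observed 1. Eliminates M0 stuck-at-1, M0 inverted output.
Test 4 (A=0, B=0, C=0, D=0): fault-free M0=0, M1=0, M2=0, M3=0, M4=0, M5=1, M6=1 → 1; observed 1. Eliminates M4 inverted output.
Only M4 stuck-at-0 is consistent with every test.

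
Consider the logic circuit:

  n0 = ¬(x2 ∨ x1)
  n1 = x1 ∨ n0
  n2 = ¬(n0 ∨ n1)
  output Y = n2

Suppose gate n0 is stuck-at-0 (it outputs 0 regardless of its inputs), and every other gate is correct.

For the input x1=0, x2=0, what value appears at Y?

Propagate with n0 forced: n0=0 [stuck-at-0], n1=0, n2=1.
So Y = 1. (Without the fault it would be 0.)

1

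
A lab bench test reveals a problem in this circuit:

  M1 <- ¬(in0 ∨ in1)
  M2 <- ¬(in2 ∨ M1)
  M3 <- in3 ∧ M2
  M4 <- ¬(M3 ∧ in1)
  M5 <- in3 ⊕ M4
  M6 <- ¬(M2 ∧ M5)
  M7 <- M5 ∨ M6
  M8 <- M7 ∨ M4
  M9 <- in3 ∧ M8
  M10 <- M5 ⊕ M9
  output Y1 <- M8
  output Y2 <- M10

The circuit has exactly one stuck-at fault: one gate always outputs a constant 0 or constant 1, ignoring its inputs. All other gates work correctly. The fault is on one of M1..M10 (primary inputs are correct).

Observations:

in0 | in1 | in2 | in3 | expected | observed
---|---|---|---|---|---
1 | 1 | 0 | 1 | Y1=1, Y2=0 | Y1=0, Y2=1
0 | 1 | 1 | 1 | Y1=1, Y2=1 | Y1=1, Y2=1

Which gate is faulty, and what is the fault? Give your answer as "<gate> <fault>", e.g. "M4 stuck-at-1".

Fault-free values for test 1 (in0=1, in1=1, in2=0, in3=1): M1=0, M2=1, M3=1, M4=0, M5=1, M6=0, M7=1, M8=1, M9=1, M10=0, giving Y1=1, Y2=0. Observed Y1=0, Y2=1.
Test 1: faults giving observed Y1=0, Y2=1 are {M7 stuck-at-0, M8 stuck-at-0}.
Test 2 (in0=0, in1=1, in2=1, in3=1): fault-free M1=0, M2=0, M3=0, M4=1, M5=0, M6=1, M7=1, M8=1, M9=1, M10=1 → Y1=1, Y2=1; observed Y1=1, Y2=1. Eliminates M8 stuck-at-0.
Only M7 stuck-at-0 is consistent with every test.

M7 stuck-at-0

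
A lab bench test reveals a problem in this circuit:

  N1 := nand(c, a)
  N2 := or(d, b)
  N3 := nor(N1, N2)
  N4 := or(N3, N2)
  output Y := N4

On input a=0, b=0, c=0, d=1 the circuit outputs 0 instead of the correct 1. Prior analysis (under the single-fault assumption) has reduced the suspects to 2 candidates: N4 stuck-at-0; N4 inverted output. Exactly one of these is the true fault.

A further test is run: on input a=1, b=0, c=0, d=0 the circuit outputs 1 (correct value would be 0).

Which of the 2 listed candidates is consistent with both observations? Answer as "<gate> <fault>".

Evaluate each candidate on input a=1, b=0, c=0, d=0:
  N4 stuck-at-0: N1=1, N2=0, N3=0, N4=0 [stuck-at-0] → 0 — eliminated
  N4 inverted output: N1=1, N2=0, N3=0, N4=1 [inverted output] → 1 — matches
Only N4 inverted output reproduces the observed 1.

N4 inverted output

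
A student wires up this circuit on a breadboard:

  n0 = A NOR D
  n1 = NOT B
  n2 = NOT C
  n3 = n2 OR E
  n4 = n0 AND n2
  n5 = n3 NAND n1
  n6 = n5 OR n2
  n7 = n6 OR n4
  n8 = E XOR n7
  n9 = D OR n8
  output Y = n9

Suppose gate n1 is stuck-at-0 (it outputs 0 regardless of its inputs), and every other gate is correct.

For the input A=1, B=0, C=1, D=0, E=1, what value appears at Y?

0

Propagate with n1 forced: n0=0, n1=0 [stuck-at-0], n2=0, n3=1, n4=0, n5=1, n6=1, n7=1, n8=0, n9=0.
So Y = 0. (Without the fault it would be 1.)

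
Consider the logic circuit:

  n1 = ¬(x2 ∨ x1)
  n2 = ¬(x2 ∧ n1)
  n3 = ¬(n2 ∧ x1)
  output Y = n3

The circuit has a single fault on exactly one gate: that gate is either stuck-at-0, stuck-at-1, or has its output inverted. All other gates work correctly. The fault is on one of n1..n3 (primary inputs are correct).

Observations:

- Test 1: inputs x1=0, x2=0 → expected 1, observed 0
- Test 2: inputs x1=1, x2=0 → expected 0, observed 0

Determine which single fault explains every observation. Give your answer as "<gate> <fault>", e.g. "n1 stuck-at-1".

n3 stuck-at-0

Fault-free values for test 1 (x1=0, x2=0): n1=1, n2=1, n3=1, giving Y=1. Observed 0.
Test 1: faults giving observed 0 are {n3 stuck-at-0, n3 inverted output}.
Test 2 (x1=1, x2=0): fault-free n1=0, n2=1, n3=0 → 0; observed 0. Eliminates n3 inverted output.
Only n3 stuck-at-0 is consistent with every test.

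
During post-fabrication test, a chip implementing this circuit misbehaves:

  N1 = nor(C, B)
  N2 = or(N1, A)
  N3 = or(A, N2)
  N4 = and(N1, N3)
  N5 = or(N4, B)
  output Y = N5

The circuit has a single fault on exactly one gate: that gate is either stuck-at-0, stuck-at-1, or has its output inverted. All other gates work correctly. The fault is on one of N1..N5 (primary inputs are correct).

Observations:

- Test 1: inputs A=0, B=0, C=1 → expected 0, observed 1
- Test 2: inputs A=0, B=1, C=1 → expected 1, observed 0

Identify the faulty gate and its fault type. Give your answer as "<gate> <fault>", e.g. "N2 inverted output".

Fault-free values for test 1 (A=0, B=0, C=1): N1=0, N2=0, N3=0, N4=0, N5=0, giving Y=0. Observed 1.
Test 1: faults giving observed 1 are {N1 stuck-at-1, N1 inverted output, N4 stuck-at-1, N4 inverted output, N5 stuck-at-1, N5 inverted output}.
Test 2 (A=0, B=1, C=1): fault-free N1=0, N2=0, N3=0, N4=0, N5=1 → 1; observed 0. Eliminates N1 stuck-at-1, N1 inverted output, N4 stuck-at-1, N4 inverted output, N5 stuck-at-1.
Only N5 inverted output is consistent with every test.

N5 inverted output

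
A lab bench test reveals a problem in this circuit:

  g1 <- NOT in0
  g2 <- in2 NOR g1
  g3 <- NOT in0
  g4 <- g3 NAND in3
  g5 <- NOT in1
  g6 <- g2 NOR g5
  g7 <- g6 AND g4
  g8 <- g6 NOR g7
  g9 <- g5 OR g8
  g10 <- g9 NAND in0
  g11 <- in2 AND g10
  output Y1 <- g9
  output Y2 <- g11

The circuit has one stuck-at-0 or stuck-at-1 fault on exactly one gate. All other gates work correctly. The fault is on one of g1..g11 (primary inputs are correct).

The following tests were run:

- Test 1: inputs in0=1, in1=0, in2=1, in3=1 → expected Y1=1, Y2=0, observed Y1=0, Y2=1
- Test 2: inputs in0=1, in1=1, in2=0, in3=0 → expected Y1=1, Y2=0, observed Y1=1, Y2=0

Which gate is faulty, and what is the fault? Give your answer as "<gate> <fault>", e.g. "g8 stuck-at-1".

Fault-free values for test 1 (in0=1, in1=0, in2=1, in3=1): g1=0, g2=0, g3=0, g4=1, g5=1, g6=0, g7=0, g8=1, g9=1, g10=0, g11=0, giving Y1=1, Y2=0. Observed Y1=0, Y2=1.
Test 1: faults giving observed Y1=0, Y2=1 are {g5 stuck-at-0, g9 stuck-at-0}.
Test 2 (in0=1, in1=1, in2=0, in3=0): fault-free g1=0, g2=1, g3=0, g4=1, g5=0, g6=0, g7=0, g8=1, g9=1, g10=0, g11=0 → Y1=1, Y2=0; observed Y1=1, Y2=0. Eliminates g9 stuck-at-0.
Only g5 stuck-at-0 is consistent with every test.

g5 stuck-at-0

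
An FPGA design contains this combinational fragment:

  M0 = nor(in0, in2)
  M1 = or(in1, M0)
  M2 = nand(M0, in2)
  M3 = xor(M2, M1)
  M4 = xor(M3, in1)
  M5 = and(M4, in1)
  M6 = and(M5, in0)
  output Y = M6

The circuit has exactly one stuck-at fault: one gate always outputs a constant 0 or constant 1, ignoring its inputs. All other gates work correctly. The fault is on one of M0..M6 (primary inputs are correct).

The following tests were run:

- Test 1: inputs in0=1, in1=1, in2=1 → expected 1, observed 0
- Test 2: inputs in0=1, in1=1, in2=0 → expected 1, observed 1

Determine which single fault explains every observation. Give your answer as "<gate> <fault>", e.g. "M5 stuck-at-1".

Fault-free values for test 1 (in0=1, in1=1, in2=1): M0=0, M1=1, M2=1, M3=0, M4=1, M5=1, M6=1, giving Y=1. Observed 0.
Test 1: faults giving observed 0 are {M0 stuck-at-1, M1 stuck-at-0, M2 stuck-at-0, M3 stuck-at-1, M4 stuck-at-0, M5 stuck-at-0, M6 stuck-at-0}.
Test 2 (in0=1, in1=1, in2=0): fault-free M0=0, M1=1, M2=1, M3=0, M4=1, M5=1, M6=1 → 1; observed 1. Eliminates M1 stuck-at-0, M2 stuck-at-0, M3 stuck-at-1, M4 stuck-at-0, M5 stuck-at-0, M6 stuck-at-0.
Only M0 stuck-at-1 is consistent with every test.

M0 stuck-at-1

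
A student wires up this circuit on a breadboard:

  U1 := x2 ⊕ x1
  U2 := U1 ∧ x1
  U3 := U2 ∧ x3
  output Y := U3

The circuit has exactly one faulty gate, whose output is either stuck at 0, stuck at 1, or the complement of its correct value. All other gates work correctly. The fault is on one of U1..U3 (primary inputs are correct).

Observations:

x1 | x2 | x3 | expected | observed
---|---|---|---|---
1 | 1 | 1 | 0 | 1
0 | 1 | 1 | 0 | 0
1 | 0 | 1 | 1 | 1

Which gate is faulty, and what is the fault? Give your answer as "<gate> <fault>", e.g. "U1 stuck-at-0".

U1 stuck-at-1

Fault-free values for test 1 (x1=1, x2=1, x3=1): U1=0, U2=0, U3=0, giving Y=0. Observed 1.
Test 1: faults giving observed 1 are {U1 stuck-at-1, U1 inverted output, U2 stuck-at-1, U2 inverted output, U3 stuck-at-1, U3 inverted output}.
Test 2 (x1=0, x2=1, x3=1): fault-free U1=1, U2=0, U3=0 → 0; observed 0. Eliminates U2 stuck-at-1, U2 inverted output, U3 stuck-at-1, U3 inverted output.
Test 3 (x1=1, x2=0, x3=1): fault-free U1=1, U2=1, U3=1 → 1; observed 1. Eliminates U1 inverted output.
Only U1 stuck-at-1 is consistent with every test.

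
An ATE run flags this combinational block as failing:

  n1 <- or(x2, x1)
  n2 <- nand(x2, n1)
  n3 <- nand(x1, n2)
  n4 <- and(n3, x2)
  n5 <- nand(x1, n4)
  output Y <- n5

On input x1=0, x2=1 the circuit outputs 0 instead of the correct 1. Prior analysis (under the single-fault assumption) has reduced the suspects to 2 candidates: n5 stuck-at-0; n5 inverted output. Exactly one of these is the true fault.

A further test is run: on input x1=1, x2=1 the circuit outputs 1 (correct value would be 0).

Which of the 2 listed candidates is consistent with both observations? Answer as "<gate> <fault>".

Evaluate each candidate on input x1=1, x2=1:
  n5 stuck-at-0: n1=1, n2=0, n3=1, n4=1, n5=0 [stuck-at-0] → 0 — eliminated
  n5 inverted output: n1=1, n2=0, n3=1, n4=1, n5=1 [inverted output] → 1 — matches
Only n5 inverted output reproduces the observed 1.

n5 inverted output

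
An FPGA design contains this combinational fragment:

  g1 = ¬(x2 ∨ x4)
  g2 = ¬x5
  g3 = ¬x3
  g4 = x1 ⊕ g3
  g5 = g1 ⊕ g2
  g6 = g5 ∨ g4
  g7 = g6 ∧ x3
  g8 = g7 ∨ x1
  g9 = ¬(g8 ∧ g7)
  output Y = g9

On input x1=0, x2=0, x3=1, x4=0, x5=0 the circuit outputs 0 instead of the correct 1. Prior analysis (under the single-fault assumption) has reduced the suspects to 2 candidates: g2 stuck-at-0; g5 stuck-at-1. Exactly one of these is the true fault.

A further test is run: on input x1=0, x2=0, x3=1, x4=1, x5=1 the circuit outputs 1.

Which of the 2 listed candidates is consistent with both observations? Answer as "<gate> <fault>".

Evaluate each candidate on input x1=0, x2=0, x3=1, x4=1, x5=1:
  g2 stuck-at-0: g1=0, g2=0 [stuck-at-0], g3=0, g4=0, g5=0, g6=0, g7=0, g8=0, g9=1 → 1 — matches
  g5 stuck-at-1: g1=0, g2=0, g3=0, g4=0, g5=1 [stuck-at-1], g6=1, g7=1, g8=1, g9=0 → 0 — eliminated
Only g2 stuck-at-0 reproduces the observed 1.

g2 stuck-at-0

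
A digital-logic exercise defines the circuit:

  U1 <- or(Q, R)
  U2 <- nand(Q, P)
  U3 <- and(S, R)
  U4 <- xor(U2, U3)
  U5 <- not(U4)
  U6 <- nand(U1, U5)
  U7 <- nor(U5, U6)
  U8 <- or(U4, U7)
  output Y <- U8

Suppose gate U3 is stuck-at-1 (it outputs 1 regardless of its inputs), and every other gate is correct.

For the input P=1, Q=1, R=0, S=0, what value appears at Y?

Propagate with U3 forced: U1=1, U2=0, U3=1 [stuck-at-1], U4=1, U5=0, U6=1, U7=0, U8=1.
So Y = 1. (Without the fault it would be 0.)

1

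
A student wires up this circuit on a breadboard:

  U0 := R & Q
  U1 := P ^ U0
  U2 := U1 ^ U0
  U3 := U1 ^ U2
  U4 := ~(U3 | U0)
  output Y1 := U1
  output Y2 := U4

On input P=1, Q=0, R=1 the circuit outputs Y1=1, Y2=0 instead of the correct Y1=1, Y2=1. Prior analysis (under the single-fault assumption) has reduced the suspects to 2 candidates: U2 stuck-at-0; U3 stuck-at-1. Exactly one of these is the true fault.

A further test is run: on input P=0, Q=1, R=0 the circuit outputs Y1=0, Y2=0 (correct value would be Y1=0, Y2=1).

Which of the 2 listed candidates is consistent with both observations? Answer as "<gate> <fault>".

U3 stuck-at-1

Evaluate each candidate on input P=0, Q=1, R=0:
  U2 stuck-at-0: U0=0, U1=0, U2=0 [stuck-at-0], U3=0, U4=1 → Y1=0, Y2=1 — eliminated
  U3 stuck-at-1: U0=0, U1=0, U2=0, U3=1 [stuck-at-1], U4=0 → Y1=0, Y2=0 — matches
Only U3 stuck-at-1 reproduces the observed Y1=0, Y2=0.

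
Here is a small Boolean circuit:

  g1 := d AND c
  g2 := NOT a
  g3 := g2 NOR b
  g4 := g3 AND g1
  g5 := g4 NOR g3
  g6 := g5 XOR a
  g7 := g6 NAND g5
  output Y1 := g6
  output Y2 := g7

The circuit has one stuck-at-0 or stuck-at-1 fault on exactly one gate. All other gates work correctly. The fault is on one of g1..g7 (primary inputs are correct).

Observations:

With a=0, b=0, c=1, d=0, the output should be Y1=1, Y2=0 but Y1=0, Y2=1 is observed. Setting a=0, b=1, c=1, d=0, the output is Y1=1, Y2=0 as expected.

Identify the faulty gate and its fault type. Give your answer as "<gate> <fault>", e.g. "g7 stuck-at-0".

g2 stuck-at-0

Fault-free values for test 1 (a=0, b=0, c=1, d=0): g1=0, g2=1, g3=0, g4=0, g5=1, g6=1, g7=0, giving Y1=1, Y2=0. Observed Y1=0, Y2=1.
Test 1: faults giving observed Y1=0, Y2=1 are {g2 stuck-at-0, g3 stuck-at-1, g4 stuck-at-1, g5 stuck-at-0, g6 stuck-at-0}.
Test 2 (a=0, b=1, c=1, d=0): fault-free g1=0, g2=1, g3=0, g4=0, g5=1, g6=1, g7=0 → Y1=1, Y2=0; observed Y1=1, Y2=0. Eliminates g3 stuck-at-1, g4 stuck-at-1, g5 stuck-at-0, g6 stuck-at-0.
Only g2 stuck-at-0 is consistent with every test.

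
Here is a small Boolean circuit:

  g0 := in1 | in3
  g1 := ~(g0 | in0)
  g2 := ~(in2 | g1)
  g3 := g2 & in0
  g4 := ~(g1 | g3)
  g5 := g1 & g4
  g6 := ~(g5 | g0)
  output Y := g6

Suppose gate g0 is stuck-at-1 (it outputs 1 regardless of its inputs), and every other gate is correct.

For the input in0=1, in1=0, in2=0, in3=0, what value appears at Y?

Propagate with g0 forced: g0=1 [stuck-at-1], g1=0, g2=1, g3=1, g4=0, g5=0, g6=0.
So Y = 0. (Without the fault it would be 1.)

0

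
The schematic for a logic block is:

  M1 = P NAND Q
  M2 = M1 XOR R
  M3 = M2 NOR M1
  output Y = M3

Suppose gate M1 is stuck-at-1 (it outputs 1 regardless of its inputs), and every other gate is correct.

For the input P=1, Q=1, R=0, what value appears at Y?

0

Propagate with M1 forced: M1=1 [stuck-at-1], M2=1, M3=0.
So Y = 0. (Without the fault it would be 1.)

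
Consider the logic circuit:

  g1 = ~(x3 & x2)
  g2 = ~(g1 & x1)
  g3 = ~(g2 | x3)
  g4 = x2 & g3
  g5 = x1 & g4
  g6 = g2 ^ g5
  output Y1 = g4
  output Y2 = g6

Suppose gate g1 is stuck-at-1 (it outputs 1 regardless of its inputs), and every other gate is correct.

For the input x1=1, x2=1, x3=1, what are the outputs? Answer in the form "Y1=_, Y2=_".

Propagate with g1 forced: g1=1 [stuck-at-1], g2=0, g3=0, g4=0, g5=0, g6=0.
So the outputs are Y1=0, Y2=0. (Without the fault they would be Y1=0, Y2=1.)

Y1=0, Y2=0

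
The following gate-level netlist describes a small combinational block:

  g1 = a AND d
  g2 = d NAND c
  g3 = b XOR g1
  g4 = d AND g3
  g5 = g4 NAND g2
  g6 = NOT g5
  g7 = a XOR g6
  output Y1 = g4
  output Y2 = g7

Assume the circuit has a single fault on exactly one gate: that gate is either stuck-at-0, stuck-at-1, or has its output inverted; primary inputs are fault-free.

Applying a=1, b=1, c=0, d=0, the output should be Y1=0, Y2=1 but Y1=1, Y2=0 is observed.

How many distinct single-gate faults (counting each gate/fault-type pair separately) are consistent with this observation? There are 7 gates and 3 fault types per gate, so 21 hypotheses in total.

2

Fault-free: g1=0, g2=1, g3=1, g4=0, g5=1, g6=0, g7=1 → Y1=0, Y2=1. Observed Y1=1, Y2=0.
  g1: none of the 3 fault types match ✗
  g2: none of the 3 fault types match ✗
  g3: none of the 3 fault types match ✗
  g4: stuck-at-1, inverted output ✓; others ✗
  g5: none of the 3 fault types match ✗
  g6: none of the 3 fault types match ✗
  g7: none of the 3 fault types match ✗
Consistent faults: {g4 stuck-at-1, g4 inverted output} — 2 in all.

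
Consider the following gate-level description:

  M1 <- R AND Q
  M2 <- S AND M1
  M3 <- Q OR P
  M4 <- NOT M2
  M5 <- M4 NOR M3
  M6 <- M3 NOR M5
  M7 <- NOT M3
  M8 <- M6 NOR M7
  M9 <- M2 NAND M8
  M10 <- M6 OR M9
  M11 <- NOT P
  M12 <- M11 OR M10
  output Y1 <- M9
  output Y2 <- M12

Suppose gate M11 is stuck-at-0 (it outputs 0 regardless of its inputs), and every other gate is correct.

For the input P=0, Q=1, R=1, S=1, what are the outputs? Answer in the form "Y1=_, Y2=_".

Y1=0, Y2=0

Propagate with M11 forced: M1=1, M2=1, M3=1, M4=0, M5=0, M6=0, M7=0, M8=1, M9=0, M10=0, M11=0 [stuck-at-0], M12=0.
So the outputs are Y1=0, Y2=0. (Without the fault they would be Y1=0, Y2=1.)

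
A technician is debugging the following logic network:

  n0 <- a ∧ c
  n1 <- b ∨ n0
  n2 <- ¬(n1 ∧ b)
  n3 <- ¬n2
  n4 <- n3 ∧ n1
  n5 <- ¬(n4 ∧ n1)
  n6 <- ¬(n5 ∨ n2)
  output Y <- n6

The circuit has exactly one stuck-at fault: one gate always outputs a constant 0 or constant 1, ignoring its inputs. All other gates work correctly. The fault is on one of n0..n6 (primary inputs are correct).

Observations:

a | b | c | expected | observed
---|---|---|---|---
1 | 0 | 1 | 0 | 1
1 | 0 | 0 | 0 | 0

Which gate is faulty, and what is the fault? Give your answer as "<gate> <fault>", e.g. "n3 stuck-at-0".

Fault-free values for test 1 (a=1, b=0, c=1): n0=1, n1=1, n2=1, n3=0, n4=0, n5=1, n6=0, giving Y=0. Observed 1.
Test 1: faults giving observed 1 are {n2 stuck-at-0, n6 stuck-at-1}.
Test 2 (a=1, b=0, c=0): fault-free n0=0, n1=0, n2=1, n3=0, n4=0, n5=1, n6=0 → 0; observed 0. Eliminates n6 stuck-at-1.
Only n2 stuck-at-0 is consistent with every test.

n2 stuck-at-0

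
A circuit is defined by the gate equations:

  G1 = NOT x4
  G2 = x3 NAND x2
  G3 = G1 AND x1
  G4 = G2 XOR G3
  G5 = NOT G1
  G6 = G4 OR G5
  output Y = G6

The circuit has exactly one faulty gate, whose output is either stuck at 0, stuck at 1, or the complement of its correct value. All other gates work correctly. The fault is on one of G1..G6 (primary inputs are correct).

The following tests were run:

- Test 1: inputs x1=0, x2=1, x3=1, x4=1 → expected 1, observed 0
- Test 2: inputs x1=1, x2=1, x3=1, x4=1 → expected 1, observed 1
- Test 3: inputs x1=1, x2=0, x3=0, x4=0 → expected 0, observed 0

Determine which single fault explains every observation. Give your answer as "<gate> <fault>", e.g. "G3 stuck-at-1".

G1 stuck-at-1

Fault-free values for test 1 (x1=0, x2=1, x3=1, x4=1): G1=0, G2=0, G3=0, G4=0, G5=1, G6=1, giving Y=1. Observed 0.
Test 1: faults giving observed 0 are {G1 stuck-at-1, G1 inverted output, G5 stuck-at-0, G5 inverted output, G6 stuck-at-0, G6 inverted output}.
Test 2 (x1=1, x2=1, x3=1, x4=1): fault-free G1=0, G2=0, G3=0, G4=0, G5=1, G6=1 → 1; observed 1. Eliminates G5 stuck-at-0, G5 inverted output, G6 stuck-at-0, G6 inverted output.
Test 3 (x1=1, x2=0, x3=0, x4=0): fault-free G1=1, G2=1, G3=1, G4=0, G5=0, G6=0 → 0; observed 0. Eliminates G1 inverted output.
Only G1 stuck-at-1 is consistent with every test.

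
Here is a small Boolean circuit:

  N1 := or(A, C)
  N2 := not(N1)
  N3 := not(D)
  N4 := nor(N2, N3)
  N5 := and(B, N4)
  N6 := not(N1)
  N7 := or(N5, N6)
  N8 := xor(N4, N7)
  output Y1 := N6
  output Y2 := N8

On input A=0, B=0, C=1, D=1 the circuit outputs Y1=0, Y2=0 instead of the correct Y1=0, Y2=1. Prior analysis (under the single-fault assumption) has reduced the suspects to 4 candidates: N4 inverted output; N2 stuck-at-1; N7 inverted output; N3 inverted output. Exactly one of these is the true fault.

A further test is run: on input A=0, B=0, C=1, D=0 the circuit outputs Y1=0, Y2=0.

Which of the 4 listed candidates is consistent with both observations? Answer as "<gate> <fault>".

N2 stuck-at-1

Evaluate each candidate on input A=0, B=0, C=1, D=0:
  N4 inverted output: N1=1, N2=0, N3=1, N4=1 [inverted output], N5=0, N6=0, N7=0, N8=1 → Y1=0, Y2=1 — eliminated
  N2 stuck-at-1: N1=1, N2=1 [stuck-at-1], N3=1, N4=0, N5=0, N6=0, N7=0, N8=0 → Y1=0, Y2=0 — matches
  N7 inverted output: N1=1, N2=0, N3=1, N4=0, N5=0, N6=0, N7=1 [inverted output], N8=1 → Y1=0, Y2=1 — eliminated
  N3 inverted output: N1=1, N2=0, N3=0 [inverted output], N4=1, N5=0, N6=0, N7=0, N8=1 → Y1=0, Y2=1 — eliminated
Only N2 stuck-at-1 reproduces the observed Y1=0, Y2=0.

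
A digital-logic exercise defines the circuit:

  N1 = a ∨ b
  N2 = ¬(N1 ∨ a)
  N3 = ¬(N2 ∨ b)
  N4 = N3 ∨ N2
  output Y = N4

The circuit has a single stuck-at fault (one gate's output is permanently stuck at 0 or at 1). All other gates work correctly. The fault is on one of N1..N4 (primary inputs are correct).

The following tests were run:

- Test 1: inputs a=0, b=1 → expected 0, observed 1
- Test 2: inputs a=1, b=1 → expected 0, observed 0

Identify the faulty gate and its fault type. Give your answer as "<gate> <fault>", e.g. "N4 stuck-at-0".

Fault-free values for test 1 (a=0, b=1): N1=1, N2=0, N3=0, N4=0, giving Y=0. Observed 1.
Test 1: faults giving observed 1 are {N1 stuck-at-0, N2 stuck-at-1, N3 stuck-at-1, N4 stuck-at-1}.
Test 2 (a=1, b=1): fault-free N1=1, N2=0, N3=0, N4=0 → 0; observed 0. Eliminates N2 stuck-at-1, N3 stuck-at-1, N4 stuck-at-1.
Only N1 stuck-at-0 is consistent with every test.

N1 stuck-at-0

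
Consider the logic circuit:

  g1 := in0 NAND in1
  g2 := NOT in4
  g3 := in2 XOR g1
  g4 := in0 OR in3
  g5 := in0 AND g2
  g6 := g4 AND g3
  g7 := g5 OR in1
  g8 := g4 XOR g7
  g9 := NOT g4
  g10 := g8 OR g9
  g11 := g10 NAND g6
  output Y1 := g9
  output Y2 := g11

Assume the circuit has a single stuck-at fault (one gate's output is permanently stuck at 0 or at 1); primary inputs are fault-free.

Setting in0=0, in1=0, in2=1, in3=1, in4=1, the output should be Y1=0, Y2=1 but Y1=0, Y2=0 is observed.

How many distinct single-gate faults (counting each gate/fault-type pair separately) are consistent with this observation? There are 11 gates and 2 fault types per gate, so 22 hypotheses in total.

4

Fault-free: g1=1, g2=0, g3=0, g4=1, g5=0, g6=0, g7=0, g8=1, g9=0, g10=1, g11=1 → Y1=0, Y2=1. Observed Y1=0, Y2=0.
  g1: stuck-at-0 ✓; others ✗
  g2: none of the 2 fault types match ✗
  g3: stuck-at-1 ✓; others ✗
  g4: none of the 2 fault types match ✗
  g5: none of the 2 fault types match ✗
  g6: stuck-at-1 ✓; others ✗
  g7: none of the 2 fault types match ✗
  g8: none of the 2 fault types match ✗
  g9: none of the 2 fault types match ✗
  g10: none of the 2 fault types match ✗
  g11: stuck-at-0 ✓; others ✗
Consistent faults: {g1 stuck-at-0, g3 stuck-at-1, g6 stuck-at-1, g11 stuck-at-0} — 4 in all.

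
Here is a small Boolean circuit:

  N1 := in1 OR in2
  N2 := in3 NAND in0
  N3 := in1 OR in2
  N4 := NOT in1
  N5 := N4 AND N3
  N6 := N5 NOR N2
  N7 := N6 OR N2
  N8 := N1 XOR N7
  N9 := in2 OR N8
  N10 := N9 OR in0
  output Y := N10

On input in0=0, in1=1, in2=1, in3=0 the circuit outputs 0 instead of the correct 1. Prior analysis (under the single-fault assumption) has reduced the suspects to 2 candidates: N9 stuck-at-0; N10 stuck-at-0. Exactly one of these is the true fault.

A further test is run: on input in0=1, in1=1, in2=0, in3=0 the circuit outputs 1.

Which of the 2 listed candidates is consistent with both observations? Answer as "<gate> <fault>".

N9 stuck-at-0

Evaluate each candidate on input in0=1, in1=1, in2=0, in3=0:
  N9 stuck-at-0: N1=1, N2=1, N3=1, N4=0, N5=0, N6=0, N7=1, N8=0, N9=0 [stuck-at-0], N10=1 → 1 — matches
  N10 stuck-at-0: N1=1, N2=1, N3=1, N4=0, N5=0, N6=0, N7=1, N8=0, N9=0, N10=0 [stuck-at-0] → 0 — eliminated
Only N9 stuck-at-0 reproduces the observed 1.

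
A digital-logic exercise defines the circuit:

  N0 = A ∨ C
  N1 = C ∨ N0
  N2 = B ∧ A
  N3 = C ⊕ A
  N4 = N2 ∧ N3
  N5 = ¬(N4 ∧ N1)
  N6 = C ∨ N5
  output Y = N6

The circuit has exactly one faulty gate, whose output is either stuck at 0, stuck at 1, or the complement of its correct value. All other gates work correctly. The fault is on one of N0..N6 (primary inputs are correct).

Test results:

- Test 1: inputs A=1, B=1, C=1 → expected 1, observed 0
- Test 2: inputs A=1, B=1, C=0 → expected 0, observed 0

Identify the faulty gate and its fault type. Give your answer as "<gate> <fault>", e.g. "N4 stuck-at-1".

N6 stuck-at-0

Fault-free values for test 1 (A=1, B=1, C=1): N0=1, N1=1, N2=1, N3=0, N4=0, N5=1, N6=1, giving Y=1. Observed 0.
Test 1: faults giving observed 0 are {N6 stuck-at-0, N6 inverted output}.
Test 2 (A=1, B=1, C=0): fault-free N0=1, N1=1, N2=1, N3=1, N4=1, N5=0, N6=0 → 0; observed 0. Eliminates N6 inverted output.
Only N6 stuck-at-0 is consistent with every test.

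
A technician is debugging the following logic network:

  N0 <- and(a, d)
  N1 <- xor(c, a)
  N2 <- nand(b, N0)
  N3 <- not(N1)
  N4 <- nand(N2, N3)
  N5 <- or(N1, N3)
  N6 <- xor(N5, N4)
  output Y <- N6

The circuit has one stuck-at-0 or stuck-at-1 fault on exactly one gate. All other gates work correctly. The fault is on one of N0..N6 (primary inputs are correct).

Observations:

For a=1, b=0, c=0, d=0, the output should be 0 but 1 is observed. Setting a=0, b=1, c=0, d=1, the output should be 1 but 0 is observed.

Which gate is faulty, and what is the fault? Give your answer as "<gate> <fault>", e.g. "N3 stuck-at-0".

N5 stuck-at-0

Fault-free values for test 1 (a=1, b=0, c=0, d=0): N0=0, N1=1, N2=1, N3=0, N4=1, N5=1, N6=0, giving Y=0. Observed 1.
Test 1: faults giving observed 1 are {N1 stuck-at-0, N3 stuck-at-1, N4 stuck-at-0, N5 stuck-at-0, N6 stuck-at-1}.
Test 2 (a=0, b=1, c=0, d=1): fault-free N0=0, N1=0, N2=1, N3=1, N4=0, N5=1, N6=1 → 1; observed 0. Eliminates N1 stuck-at-0, N3 stuck-at-1, N4 stuck-at-0, N6 stuck-at-1.
Only N5 stuck-at-0 is consistent with every test.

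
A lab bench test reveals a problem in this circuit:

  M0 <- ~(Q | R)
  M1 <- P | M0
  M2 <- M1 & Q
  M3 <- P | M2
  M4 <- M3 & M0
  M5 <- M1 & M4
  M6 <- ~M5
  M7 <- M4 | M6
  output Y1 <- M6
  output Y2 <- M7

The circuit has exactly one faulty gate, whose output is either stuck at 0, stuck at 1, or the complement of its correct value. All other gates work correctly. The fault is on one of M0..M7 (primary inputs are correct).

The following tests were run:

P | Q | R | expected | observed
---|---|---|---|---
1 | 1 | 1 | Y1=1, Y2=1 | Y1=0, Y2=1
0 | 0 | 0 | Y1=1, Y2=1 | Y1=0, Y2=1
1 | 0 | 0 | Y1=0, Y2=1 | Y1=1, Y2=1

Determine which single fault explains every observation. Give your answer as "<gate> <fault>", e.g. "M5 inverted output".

Fault-free values for test 1 (P=1, Q=1, R=1): M0=0, M1=1, M2=1, M3=1, M4=0, M5=0, M6=1, M7=1, giving Y1=1, Y2=1. Observed Y1=0, Y2=1.
Test 1: faults giving observed Y1=0, Y2=1 are {M0 stuck-at-1, M0 inverted output, M4 stuck-at-1, M4 inverted output}.
Test 2 (P=0, Q=0, R=0): fault-free M0=1, M1=1, M2=0, M3=0, M4=0, M5=0, M6=1, M7=1 → Y1=1, Y2=1; observed Y1=0, Y2=1. Eliminates M0 stuck-at-1, M0 inverted output.
Test 3 (P=1, Q=0, R=0): fault-free M0=1, M1=1, M2=0, M3=1, M4=1, M5=1, M6=0, M7=1 → Y1=0, Y2=1; observed Y1=1, Y2=1. Eliminates M4 stuck-at-1.
Only M4 inverted output is consistent with every test.

M4 inverted output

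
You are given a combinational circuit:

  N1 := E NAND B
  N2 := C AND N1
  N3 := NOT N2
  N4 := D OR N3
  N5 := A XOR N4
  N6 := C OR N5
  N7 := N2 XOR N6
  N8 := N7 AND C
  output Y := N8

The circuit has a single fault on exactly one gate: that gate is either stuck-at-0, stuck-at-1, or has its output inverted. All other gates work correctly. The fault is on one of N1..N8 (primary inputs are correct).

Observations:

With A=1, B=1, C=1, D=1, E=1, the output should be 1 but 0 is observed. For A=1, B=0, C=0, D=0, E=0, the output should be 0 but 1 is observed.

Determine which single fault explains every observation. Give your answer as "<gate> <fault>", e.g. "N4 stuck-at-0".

N8 inverted output

Fault-free values for test 1 (A=1, B=1, C=1, D=1, E=1): N1=0, N2=0, N3=1, N4=1, N5=0, N6=1, N7=1, N8=1, giving Y=1. Observed 0.
Test 1: faults giving observed 0 are {N1 stuck-at-1, N1 inverted output, N2 stuck-at-1, N2 inverted output, N6 stuck-at-0, N6 inverted output, N7 stuck-at-0, N7 inverted output, N8 stuck-at-0, N8 inverted output}.
Test 2 (A=1, B=0, C=0, D=0, E=0): fault-free N1=1, N2=0, N3=1, N4=1, N5=0, N6=0, N7=0, N8=0 → 0; observed 1. Eliminates N1 stuck-at-1, N1 inverted output, N2 stuck-at-1, N2 inverted output, N6 stuck-at-0, N6 inverted output, N7 stuck-at-0, N7 inverted output, N8 stuck-at-0.
Only N8 inverted output is consistent with every test.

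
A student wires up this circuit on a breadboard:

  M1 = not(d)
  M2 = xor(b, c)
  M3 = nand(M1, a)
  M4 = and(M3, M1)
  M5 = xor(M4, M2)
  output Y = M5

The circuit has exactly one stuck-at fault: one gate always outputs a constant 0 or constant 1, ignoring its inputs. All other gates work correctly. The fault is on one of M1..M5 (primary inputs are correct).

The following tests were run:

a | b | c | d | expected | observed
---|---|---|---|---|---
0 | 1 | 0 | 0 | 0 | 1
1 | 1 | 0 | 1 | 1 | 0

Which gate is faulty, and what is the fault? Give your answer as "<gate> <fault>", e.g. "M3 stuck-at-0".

M2 stuck-at-0

Fault-free values for test 1 (a=0, b=1, c=0, d=0): M1=1, M2=1, M3=1, M4=1, M5=0, giving Y=0. Observed 1.
Test 1: faults giving observed 1 are {M1 stuck-at-0, M2 stuck-at-0, M3 stuck-at-0, M4 stuck-at-0, M5 stuck-at-1}.
Test 2 (a=1, b=1, c=0, d=1): fault-free M1=0, M2=1, M3=1, M4=0, M5=1 → 1; observed 0. Eliminates M1 stuck-at-0, M3 stuck-at-0, M4 stuck-at-0, M5 stuck-at-1.
Only M2 stuck-at-0 is consistent with every test.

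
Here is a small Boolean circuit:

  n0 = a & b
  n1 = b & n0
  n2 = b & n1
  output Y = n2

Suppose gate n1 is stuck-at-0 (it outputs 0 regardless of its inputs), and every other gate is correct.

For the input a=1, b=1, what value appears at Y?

Propagate with n1 forced: n0=1, n1=0 [stuck-at-0], n2=0.
So Y = 0. (Without the fault it would be 1.)

0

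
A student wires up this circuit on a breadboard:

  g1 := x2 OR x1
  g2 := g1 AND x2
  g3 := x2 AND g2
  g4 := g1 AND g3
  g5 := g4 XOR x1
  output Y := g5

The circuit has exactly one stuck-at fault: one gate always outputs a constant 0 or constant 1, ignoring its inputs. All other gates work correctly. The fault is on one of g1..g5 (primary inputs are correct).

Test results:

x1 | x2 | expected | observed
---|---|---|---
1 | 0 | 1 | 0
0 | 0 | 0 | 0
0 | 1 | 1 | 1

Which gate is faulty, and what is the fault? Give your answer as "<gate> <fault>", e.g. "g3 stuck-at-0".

Fault-free values for test 1 (x1=1, x2=0): g1=1, g2=0, g3=0, g4=0, g5=1, giving Y=1. Observed 0.
Test 1: faults giving observed 0 are {g3 stuck-at-1, g4 stuck-at-1, g5 stuck-at-0}.
Test 2 (x1=0, x2=0): fault-free g1=0, g2=0, g3=0, g4=0, g5=0 → 0; observed 0. Eliminates g4 stuck-at-1.
Test 3 (x1=0, x2=1): fault-free g1=1, g2=1, g3=1, g4=1, g5=1 → 1; observed 1. Eliminates g5 stuck-at-0.
Only g3 stuck-at-1 is consistent with every test.

g3 stuck-at-1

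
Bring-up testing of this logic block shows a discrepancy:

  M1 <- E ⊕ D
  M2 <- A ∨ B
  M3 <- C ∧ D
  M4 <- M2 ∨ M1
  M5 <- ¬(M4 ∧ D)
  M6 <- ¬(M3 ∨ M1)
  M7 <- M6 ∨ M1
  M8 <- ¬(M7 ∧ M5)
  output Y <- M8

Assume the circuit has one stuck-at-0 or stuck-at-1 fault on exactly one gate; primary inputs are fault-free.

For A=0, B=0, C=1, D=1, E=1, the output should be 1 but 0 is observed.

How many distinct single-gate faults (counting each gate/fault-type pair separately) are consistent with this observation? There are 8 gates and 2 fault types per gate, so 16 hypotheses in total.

Fault-free: M1=0, M2=0, M3=1, M4=0, M5=1, M6=0, M7=0, M8=1 → 1. Observed 0.
  M1: none of the 2 fault types match ✗
  M2: none of the 2 fault types match ✗
  M3: stuck-at-0 ✓; others ✗
  M4: none of the 2 fault types match ✗
  M5: none of the 2 fault types match ✗
  M6: stuck-at-1 ✓; others ✗
  M7: stuck-at-1 ✓; others ✗
  M8: stuck-at-0 ✓; others ✗
Consistent faults: {M3 stuck-at-0, M6 stuck-at-1, M7 stuck-at-1, M8 stuck-at-0} — 4 in all.

4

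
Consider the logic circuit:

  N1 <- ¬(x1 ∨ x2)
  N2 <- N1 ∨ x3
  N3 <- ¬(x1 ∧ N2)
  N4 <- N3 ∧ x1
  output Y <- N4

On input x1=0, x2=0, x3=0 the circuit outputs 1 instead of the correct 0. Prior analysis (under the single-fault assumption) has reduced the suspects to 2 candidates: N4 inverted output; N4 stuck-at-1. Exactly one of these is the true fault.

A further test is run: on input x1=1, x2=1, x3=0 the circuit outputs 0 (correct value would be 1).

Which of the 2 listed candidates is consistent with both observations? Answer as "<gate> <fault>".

Evaluate each candidate on input x1=1, x2=1, x3=0:
  N4 inverted output: N1=0, N2=0, N3=1, N4=0 [inverted output] → 0 — matches
  N4 stuck-at-1: N1=0, N2=0, N3=1, N4=1 [stuck-at-1] → 1 — eliminated
Only N4 inverted output reproduces the observed 0.

N4 inverted output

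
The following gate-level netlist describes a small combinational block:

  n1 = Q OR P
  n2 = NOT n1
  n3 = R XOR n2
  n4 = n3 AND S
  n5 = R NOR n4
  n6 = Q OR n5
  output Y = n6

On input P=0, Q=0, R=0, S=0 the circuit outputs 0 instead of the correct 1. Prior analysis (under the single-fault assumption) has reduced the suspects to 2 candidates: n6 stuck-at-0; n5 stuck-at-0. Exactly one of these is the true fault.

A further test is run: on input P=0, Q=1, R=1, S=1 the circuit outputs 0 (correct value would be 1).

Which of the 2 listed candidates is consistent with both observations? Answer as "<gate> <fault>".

n6 stuck-at-0

Evaluate each candidate on input P=0, Q=1, R=1, S=1:
  n6 stuck-at-0: n1=1, n2=0, n3=1, n4=1, n5=0, n6=0 [stuck-at-0] → 0 — matches
  n5 stuck-at-0: n1=1, n2=0, n3=1, n4=1, n5=0 [stuck-at-0], n6=1 → 1 — eliminated
Only n6 stuck-at-0 reproduces the observed 0.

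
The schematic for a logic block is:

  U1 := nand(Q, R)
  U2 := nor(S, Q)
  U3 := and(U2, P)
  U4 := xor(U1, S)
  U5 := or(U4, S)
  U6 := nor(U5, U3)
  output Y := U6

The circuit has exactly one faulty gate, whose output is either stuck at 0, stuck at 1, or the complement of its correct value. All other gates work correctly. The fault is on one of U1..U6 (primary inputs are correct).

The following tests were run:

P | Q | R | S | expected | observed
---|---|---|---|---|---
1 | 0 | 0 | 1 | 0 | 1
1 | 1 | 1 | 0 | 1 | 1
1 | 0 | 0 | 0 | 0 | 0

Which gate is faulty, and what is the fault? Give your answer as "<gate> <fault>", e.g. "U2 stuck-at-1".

Fault-free values for test 1 (P=1, Q=0, R=0, S=1): U1=1, U2=0, U3=0, U4=0, U5=1, U6=0, giving Y=0. Observed 1.
Test 1: faults giving observed 1 are {U5 stuck-at-0, U5 inverted output, U6 stuck-at-1, U6 inverted output}.
Test 2 (P=1, Q=1, R=1, S=0): fault-free U1=0, U2=0, U3=0, U4=0, U5=0, U6=1 → 1; observed 1. Eliminates U5 inverted output, U6 inverted output.
Test 3 (P=1, Q=0, R=0, S=0): fault-free U1=1, U2=1, U3=1, U4=1, U5=1, U6=0 → 0; observed 0. Eliminates U6 stuck-at-1.
Only U5 stuck-at-0 is consistent with every test.

U5 stuck-at-0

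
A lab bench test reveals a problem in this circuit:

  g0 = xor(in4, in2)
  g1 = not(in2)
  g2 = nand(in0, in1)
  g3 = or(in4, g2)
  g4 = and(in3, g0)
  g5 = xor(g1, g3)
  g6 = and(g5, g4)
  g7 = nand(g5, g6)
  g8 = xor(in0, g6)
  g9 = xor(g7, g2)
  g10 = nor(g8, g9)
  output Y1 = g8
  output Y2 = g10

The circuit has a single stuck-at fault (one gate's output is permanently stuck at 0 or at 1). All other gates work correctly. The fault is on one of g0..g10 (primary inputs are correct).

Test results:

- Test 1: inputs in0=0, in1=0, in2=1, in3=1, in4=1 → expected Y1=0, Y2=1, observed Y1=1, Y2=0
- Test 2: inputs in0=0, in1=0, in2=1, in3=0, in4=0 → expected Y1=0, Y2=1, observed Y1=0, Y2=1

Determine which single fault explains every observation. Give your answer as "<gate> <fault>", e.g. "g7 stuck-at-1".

Fault-free values for test 1 (in0=0, in1=0, in2=1, in3=1, in4=1): g0=0, g1=0, g2=1, g3=1, g4=0, g5=1, g6=0, g7=1, g8=0, g9=0, g10=1, giving Y1=0, Y2=1. Observed Y1=1, Y2=0.
Test 1: faults giving observed Y1=1, Y2=0 are {g0 stuck-at-1, g4 stuck-at-1, g6 stuck-at-1, g8 stuck-at-1}.
Test 2 (in0=0, in1=0, in2=1, in3=0, in4=0): fault-free g0=1, g1=0, g2=1, g3=1, g4=0, g5=1, g6=0, g7=1, g8=0, g9=0, g10=1 → Y1=0, Y2=1; observed Y1=0, Y2=1. Eliminates g4 stuck-at-1, g6 stuck-at-1, g8 stuck-at-1.
Only g0 stuck-at-1 is consistent with every test.

g0 stuck-at-1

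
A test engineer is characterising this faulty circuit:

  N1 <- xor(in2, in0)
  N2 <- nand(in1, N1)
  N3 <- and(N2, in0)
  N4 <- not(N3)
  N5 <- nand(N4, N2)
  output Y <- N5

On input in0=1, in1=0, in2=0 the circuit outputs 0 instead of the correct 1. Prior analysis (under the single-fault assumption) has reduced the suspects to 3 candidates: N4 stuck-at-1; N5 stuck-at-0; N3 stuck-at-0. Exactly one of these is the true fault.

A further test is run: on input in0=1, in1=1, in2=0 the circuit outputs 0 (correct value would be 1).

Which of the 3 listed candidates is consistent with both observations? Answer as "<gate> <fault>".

Evaluate each candidate on input in0=1, in1=1, in2=0:
  N4 stuck-at-1: N1=1, N2=0, N3=0, N4=1 [stuck-at-1], N5=1 → 1 — eliminated
  N5 stuck-at-0: N1=1, N2=0, N3=0, N4=1, N5=0 [stuck-at-0] → 0 — matches
  N3 stuck-at-0: N1=1, N2=0, N3=0 [stuck-at-0], N4=1, N5=1 → 1 — eliminated
Only N5 stuck-at-0 reproduces the observed 0.

N5 stuck-at-0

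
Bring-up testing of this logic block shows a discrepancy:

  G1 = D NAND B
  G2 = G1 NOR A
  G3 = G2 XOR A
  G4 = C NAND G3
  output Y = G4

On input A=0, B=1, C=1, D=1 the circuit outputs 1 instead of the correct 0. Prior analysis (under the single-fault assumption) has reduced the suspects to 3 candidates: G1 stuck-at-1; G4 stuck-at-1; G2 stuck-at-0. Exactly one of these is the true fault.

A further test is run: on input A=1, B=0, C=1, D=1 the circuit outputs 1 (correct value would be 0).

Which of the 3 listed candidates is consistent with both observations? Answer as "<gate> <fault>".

G4 stuck-at-1

Evaluate each candidate on input A=1, B=0, C=1, D=1:
  G1 stuck-at-1: G1=1 [stuck-at-1], G2=0, G3=1, G4=0 → 0 — eliminated
  G4 stuck-at-1: G1=1, G2=0, G3=1, G4=1 [stuck-at-1] → 1 — matches
  G2 stuck-at-0: G1=1, G2=0 [stuck-at-0], G3=1, G4=0 → 0 — eliminated
Only G4 stuck-at-1 reproduces the observed 1.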